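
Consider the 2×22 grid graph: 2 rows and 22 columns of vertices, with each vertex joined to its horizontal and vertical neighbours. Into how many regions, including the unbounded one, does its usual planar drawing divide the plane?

22

The grid has V = 2·22 = 44 vertices and E = 2·21 + 22·1 = 64 edges.
F = 2 − V + E = 2 − 44 + 64 = 22.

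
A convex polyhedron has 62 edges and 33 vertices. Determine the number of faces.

31

Here V − E + F = 2.
F = 2 − V + E = 2 − 33 + 62 = 31.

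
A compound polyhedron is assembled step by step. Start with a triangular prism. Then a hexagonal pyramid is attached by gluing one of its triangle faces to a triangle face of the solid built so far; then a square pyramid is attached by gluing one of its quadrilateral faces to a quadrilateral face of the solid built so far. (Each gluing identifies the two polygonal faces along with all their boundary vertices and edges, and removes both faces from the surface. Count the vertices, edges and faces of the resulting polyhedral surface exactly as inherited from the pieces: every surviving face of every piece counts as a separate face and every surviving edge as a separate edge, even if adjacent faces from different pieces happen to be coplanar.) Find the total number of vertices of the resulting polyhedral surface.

11

A triangular prism: V=6, E=9, F=5.
Attach a hexagonal pyramid (V=7, E=12, F=7) along a 3-gon: merge 3 vertices and 3 edges, delete both glued faces → V=10, E=18, F=10.
Attach a square pyramid (V=5, E=8, F=5) along a 4-gon: merge 4 vertices and 4 edges, delete both glued faces → V=11, E=22, F=13.
Check: V − E + F = 11 − 22 + 13 = 2.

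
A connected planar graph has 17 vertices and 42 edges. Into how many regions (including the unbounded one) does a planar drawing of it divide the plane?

Euler's formula for a connected plane graph: V − E + F = 2, so F = 2 − 17 + 42 = 27.

27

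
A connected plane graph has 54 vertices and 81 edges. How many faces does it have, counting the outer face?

Euler's formula for a connected plane graph: V − E + F = 2, so F = 2 − 54 + 81 = 29.

29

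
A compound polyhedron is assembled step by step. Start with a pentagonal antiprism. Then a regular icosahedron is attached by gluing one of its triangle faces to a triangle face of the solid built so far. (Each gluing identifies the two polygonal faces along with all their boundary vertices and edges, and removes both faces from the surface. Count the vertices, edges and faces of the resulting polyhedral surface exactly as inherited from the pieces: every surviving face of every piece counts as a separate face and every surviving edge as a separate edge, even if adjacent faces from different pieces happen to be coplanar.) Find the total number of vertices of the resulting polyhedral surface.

A pentagonal antiprism: V=10, E=20, F=12.
Attach a regular icosahedron (V=12, E=30, F=20) along a 3-gon: merge 3 vertices and 3 edges, delete both glued faces → V=19, E=47, F=30.
Check: V − E + F = 19 − 47 + 30 = 2.

19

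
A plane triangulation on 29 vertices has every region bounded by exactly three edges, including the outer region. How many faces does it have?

In a plane triangulation 3F = 2E and V − E + F = 2, so F = 2V − 4 = 2·29 − 4 = 54.

54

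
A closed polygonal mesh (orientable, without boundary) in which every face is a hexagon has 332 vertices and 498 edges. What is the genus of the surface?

Every face is a hexagon and each edge borders two faces, so 6F = 2·498, giving F = 166.
χ = V − E + F = 332 − 498 + 166 = 0.
For a closed orientable surface χ = 2 − 2g, so g = (2 − (0))/2 = 1.

1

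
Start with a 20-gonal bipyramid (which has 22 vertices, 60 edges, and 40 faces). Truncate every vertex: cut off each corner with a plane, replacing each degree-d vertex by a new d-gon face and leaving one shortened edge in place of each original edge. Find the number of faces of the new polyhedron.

Truncation replaces each original edge-end by a new vertex, so V′ = 2E = 120.
Each original edge survives, and each old vertex of degree d contributes d new edges; summing degrees gives Σd = 2E, so E′ = E + 2E = 3E = 180.
Each original face survives and each original vertex becomes one new face: F′ = F + V = 62.

62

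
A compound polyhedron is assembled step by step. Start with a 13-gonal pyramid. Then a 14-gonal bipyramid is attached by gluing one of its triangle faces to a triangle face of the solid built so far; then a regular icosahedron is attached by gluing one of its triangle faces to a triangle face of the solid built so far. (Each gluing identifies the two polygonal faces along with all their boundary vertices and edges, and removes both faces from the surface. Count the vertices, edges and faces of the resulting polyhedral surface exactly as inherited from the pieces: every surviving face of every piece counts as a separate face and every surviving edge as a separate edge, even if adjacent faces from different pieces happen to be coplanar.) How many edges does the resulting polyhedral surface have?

A 13-gonal pyramid: V=14, E=26, F=14.
Attach a 14-gonal bipyramid (V=16, E=42, F=28) along a 3-gon: merge 3 vertices and 3 edges, delete both glued faces → V=27, E=65, F=40.
Attach a regular icosahedron (V=12, E=30, F=20) along a 3-gon: merge 3 vertices and 3 edges, delete both glued faces → V=36, E=92, F=58.
Check: V − E + F = 36 − 92 + 58 = 2.

92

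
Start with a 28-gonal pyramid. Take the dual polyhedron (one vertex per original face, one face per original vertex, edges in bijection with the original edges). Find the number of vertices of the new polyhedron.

The base solid has V = 29, E = 56, F = 29.
The dual swaps V and F and preserves E: V′ = F = 29, E′ = E = 56, F′ = V = 29.

29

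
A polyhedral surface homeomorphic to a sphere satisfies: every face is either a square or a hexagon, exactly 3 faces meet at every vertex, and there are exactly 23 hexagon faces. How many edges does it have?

Let x be the number of squares; then F = 23 + x.
Edge–face incidences: 2E = 6·23 + 4·x = 138 + 4x.
Every vertex has degree 3, so 3V = 2E.
Euler: V − E + F = 2 ⇒ (2E)/3 − E + (23 + x) = 2.
Multiply by 6: 2·(2E) − 3·(2E) + 6·(23 + x) = 12, i.e. 138 + 6x − (138 + 4x) = 12.
Collecting terms: 2x = 12, so x = 6.
Then 2E = 138 + 4·6 = 162, so E = 81, V = 2E/3 = 54, F = 23 + 6 = 29.

81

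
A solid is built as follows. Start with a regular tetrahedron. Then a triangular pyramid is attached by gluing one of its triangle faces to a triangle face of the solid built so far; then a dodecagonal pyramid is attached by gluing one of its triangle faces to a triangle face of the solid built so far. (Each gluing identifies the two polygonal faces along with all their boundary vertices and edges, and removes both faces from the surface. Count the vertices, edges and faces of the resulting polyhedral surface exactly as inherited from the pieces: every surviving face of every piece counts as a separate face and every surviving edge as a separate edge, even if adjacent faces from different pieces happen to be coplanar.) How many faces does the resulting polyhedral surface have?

A regular tetrahedron: V=4, E=6, F=4.
Attach a triangular pyramid (V=4, E=6, F=4) along a 3-gon: merge 3 vertices and 3 edges, delete both glued faces → V=5, E=9, F=6.
Attach a dodecagonal pyramid (V=13, E=24, F=13) along a 3-gon: merge 3 vertices and 3 edges, delete both glued faces → V=15, E=30, F=17.
Check: V − E + F = 15 − 30 + 17 = 2.

17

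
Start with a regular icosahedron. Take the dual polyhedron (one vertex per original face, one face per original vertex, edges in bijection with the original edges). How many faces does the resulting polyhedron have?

The base solid has V = 12, E = 30, F = 20.
The dual swaps V and F and preserves E: V′ = F = 20, E′ = E = 30, F′ = V = 12.

12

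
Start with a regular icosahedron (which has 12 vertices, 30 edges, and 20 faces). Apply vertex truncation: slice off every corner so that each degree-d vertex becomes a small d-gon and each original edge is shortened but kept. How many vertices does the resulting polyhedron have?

Truncation replaces each original edge-end by a new vertex, so V′ = 2E = 60.
Each original edge survives, and each old vertex of degree d contributes d new edges; summing degrees gives Σd = 2E, so E′ = E + 2E = 3E = 90.
Each original face survives and each original vertex becomes one new face: F′ = F + V = 32.

60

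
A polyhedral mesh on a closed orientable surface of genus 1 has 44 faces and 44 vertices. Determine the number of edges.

For a closed orientable surface of genus 1, χ = 2 − 2·1 = 0.
E = V + F − (0) = 44 + 44 − (0) = 88.

88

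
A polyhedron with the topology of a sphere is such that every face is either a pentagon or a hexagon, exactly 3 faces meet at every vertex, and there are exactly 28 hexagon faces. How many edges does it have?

Let x be the number of pentagons; then F = 28 + x.
Edge–face incidences: 2E = 6·28 + 5·x = 168 + 5x.
Every vertex has degree 3, so 3V = 2E.
Euler: V − E + F = 2 ⇒ (2E)/3 − E + (28 + x) = 2.
Multiply by 6: 2·(2E) − 3·(2E) + 6·(28 + x) = 12, i.e. 168 + 6x − (168 + 5x) = 12.
Collecting terms: x = 12.
Then 2E = 168 + 5·12 = 228, so E = 114, V = 2E/3 = 76, F = 28 + 12 = 40.

114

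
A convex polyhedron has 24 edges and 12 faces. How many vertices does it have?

Here V − E + F = 2.
V = 2 + E − F = 2 + 24 − 12 = 14.

14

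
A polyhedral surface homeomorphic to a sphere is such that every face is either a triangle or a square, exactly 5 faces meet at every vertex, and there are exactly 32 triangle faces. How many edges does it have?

Let x be the number of squares; then F = 32 + x.
Edge–face incidences: 2E = 3·32 + 4·x = 96 + 4x.
Every vertex has degree 5, so 5V = 2E.
Euler: V − E + F = 2 ⇒ (2E)/5 − E + (32 + x) = 2.
Multiply by 10: 2·(2E) − 5·(2E) + 10·(32 + x) = 20, i.e. 320 + 10x − 3·(96 + 4x) = 20.
Collecting terms: −2x + 32 = 20, so −2x = −12, so x = 6.
Then 2E = 96 + 4·6 = 120, so E = 60, V = 2E/5 = 24, F = 32 + 6 = 38.

60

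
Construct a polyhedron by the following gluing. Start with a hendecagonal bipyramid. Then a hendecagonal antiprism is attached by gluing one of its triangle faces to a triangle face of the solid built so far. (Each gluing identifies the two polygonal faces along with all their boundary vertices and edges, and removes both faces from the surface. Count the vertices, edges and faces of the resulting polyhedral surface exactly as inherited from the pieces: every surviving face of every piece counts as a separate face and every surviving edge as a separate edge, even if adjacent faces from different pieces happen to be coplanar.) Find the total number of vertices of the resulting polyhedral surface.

32

A hendecagonal bipyramid: V=13, E=33, F=22.
Attach a hendecagonal antiprism (V=22, E=44, F=24) along a 3-gon: merge 3 vertices and 3 edges, delete both glued faces → V=32, E=74, F=44.
Check: V − E + F = 32 − 74 + 44 = 2.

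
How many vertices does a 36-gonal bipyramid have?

A bipyramid over an n-gon has 2n triangular faces and n + 2 vertices: V = 36 + 2 = 38, E = 3·36 = 108, F = 2·36 = 72.

38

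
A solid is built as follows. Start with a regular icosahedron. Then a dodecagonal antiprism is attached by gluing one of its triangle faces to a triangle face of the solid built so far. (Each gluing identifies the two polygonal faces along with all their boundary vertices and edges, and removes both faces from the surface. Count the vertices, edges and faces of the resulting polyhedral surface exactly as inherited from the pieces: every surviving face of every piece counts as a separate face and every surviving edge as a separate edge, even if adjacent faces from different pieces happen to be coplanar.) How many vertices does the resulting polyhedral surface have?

33

A regular icosahedron: V=12, E=30, F=20.
Attach a dodecagonal antiprism (V=24, E=48, F=26) along a 3-gon: merge 3 vertices and 3 edges, delete both glued faces → V=33, E=75, F=44.
Check: V − E + F = 33 − 75 + 44 = 2.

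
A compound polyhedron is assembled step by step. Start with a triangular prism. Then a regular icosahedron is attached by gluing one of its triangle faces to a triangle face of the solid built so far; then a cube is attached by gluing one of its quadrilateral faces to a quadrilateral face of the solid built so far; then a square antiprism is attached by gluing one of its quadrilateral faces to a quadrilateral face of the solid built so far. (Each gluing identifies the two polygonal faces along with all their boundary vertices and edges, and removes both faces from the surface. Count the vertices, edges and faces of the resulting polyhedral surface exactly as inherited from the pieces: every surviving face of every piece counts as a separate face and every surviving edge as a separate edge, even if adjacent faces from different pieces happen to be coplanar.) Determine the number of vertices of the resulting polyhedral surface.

23

A triangular prism: V=6, E=9, F=5.
Attach a regular icosahedron (V=12, E=30, F=20) along a 3-gon: merge 3 vertices and 3 edges, delete both glued faces → V=15, E=36, F=23.
Attach a cube (V=8, E=12, F=6) along a 4-gon: merge 4 vertices and 4 edges, delete both glued faces → V=19, E=44, F=27.
Attach a square antiprism (V=8, E=16, F=10) along a 4-gon: merge 4 vertices and 4 edges, delete both glued faces → V=23, E=56, F=35.
Check: V − E + F = 23 − 56 + 35 = 2.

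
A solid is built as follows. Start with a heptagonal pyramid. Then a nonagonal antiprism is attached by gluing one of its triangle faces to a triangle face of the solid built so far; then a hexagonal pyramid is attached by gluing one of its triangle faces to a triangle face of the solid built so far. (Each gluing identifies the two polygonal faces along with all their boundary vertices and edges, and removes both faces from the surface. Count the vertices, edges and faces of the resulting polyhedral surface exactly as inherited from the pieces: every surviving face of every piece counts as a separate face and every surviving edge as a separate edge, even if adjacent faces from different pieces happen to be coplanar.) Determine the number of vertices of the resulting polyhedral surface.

27

A heptagonal pyramid: V=8, E=14, F=8.
Attach a nonagonal antiprism (V=18, E=36, F=20) along a 3-gon: merge 3 vertices and 3 edges, delete both glued faces → V=23, E=47, F=26.
Attach a hexagonal pyramid (V=7, E=12, F=7) along a 3-gon: merge 3 vertices and 3 edges, delete both glued faces → V=27, E=56, F=31.
Check: V − E + F = 27 − 56 + 31 = 2.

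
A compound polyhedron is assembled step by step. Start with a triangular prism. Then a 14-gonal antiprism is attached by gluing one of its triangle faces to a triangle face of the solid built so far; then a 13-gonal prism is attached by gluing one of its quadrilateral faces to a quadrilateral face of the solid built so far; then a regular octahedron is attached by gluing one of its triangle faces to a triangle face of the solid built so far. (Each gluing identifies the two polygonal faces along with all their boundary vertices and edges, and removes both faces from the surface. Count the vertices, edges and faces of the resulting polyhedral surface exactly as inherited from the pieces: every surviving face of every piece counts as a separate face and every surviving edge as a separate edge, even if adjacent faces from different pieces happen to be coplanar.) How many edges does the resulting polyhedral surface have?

A triangular prism: V=6, E=9, F=5.
Attach a 14-gonal antiprism (V=28, E=56, F=30) along a 3-gon: merge 3 vertices and 3 edges, delete both glued faces → V=31, E=62, F=33.
Attach a 13-gonal prism (V=26, E=39, F=15) along a 4-gon: merge 4 vertices and 4 edges, delete both glued faces → V=53, E=97, F=46.
Attach a regular octahedron (V=6, E=12, F=8) along a 3-gon: merge 3 vertices and 3 edges, delete both glued faces → V=56, E=106, F=52.
Check: V − E + F = 56 − 106 + 52 = 2.

106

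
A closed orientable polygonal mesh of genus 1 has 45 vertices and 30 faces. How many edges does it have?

75

For a closed orientable surface of genus 1, χ = 2 − 2·1 = 0.
E = V + F − (0) = 45 + 30 − (0) = 75.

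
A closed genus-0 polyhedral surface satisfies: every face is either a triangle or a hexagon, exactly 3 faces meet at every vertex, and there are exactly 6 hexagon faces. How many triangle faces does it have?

4

Let x be the number of triangles; then F = 6 + x.
Edge–face incidences: 2E = 6·6 + 3·x = 36 + 3x.
Every vertex has degree 3, so 3V = 2E.
Euler: V − E + F = 2 ⇒ (2E)/3 − E + (6 + x) = 2.
Multiply by 6: 2·(2E) − 3·(2E) + 6·(6 + x) = 12, i.e. 36 + 6x − (36 + 3x) = 12.
Collecting terms: 3x = 12, so x = 4.
Then 2E = 36 + 3·4 = 48, so E = 24, V = 2E/3 = 16, F = 6 + 4 = 10.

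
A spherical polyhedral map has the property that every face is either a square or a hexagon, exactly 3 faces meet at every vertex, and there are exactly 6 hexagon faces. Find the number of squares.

Let x be the number of squares; then F = 6 + x.
Edge–face incidences: 2E = 6·6 + 4·x = 36 + 4x.
Every vertex has degree 3, so 3V = 2E.
Euler: V − E + F = 2 ⇒ (2E)/3 − E + (6 + x) = 2.
Multiply by 6: 2·(2E) − 3·(2E) + 6·(6 + x) = 12, i.e. 36 + 6x − (36 + 4x) = 12.
Collecting terms: 2x = 12, so x = 6.
Then 2E = 36 + 4·6 = 60, so E = 30, V = 2E/3 = 20, F = 6 + 6 = 12.

6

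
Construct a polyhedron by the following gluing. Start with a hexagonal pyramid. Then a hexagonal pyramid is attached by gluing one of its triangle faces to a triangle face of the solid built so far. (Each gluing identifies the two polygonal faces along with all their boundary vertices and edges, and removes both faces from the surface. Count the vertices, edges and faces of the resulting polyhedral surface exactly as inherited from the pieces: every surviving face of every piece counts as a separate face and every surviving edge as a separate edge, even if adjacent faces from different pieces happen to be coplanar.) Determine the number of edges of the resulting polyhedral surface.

21

A hexagonal pyramid: V=7, E=12, F=7.
Attach a hexagonal pyramid (V=7, E=12, F=7) along a 3-gon: merge 3 vertices and 3 edges, delete both glued faces → V=11, E=21, F=12.
Check: V − E + F = 11 − 21 + 12 = 2.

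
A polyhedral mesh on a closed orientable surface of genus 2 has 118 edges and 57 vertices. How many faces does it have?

59

For a closed orientable surface of genus 2, χ = 2 − 2·2 = -2.
F = -2 − V + E = -2 − 57 + 118 = 59.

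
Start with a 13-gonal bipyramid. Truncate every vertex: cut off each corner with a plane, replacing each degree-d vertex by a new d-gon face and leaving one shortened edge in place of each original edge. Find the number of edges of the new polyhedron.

The base solid has V = 15, E = 39, F = 26.
Truncation replaces each original edge-end by a new vertex, so V′ = 2E = 78.
Each original edge survives, and each old vertex of degree d contributes d new edges; summing degrees gives Σd = 2E, so E′ = E + 2E = 3E = 117.
Each original face survives and each original vertex becomes one new face: F′ = F + V = 41.

117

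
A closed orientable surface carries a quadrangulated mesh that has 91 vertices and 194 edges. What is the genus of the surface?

Every face is a square and each edge borders two faces, so 4F = 2·194, giving F = 97.
χ = V − E + F = 91 − 194 + 97 = -6.
For a closed orientable surface χ = 2 − 2g, so g = (2 − (-6))/2 = 4.

4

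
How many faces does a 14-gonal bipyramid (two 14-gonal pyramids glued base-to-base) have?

28

A bipyramid over an n-gon has 2n triangular faces and n + 2 vertices: V = 14 + 2 = 16, E = 3·14 = 42, F = 2·14 = 28.
Check: V − E + F = 16 − 42 + 28 = 2.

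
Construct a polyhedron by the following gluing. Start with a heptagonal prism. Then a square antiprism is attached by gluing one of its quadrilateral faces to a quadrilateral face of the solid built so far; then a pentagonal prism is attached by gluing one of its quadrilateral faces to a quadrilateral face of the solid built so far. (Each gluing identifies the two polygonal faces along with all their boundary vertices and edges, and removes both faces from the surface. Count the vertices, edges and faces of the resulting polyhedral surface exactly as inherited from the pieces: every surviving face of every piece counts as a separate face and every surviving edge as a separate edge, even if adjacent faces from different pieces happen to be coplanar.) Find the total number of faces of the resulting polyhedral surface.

22

A heptagonal prism: V=14, E=21, F=9.
Attach a square antiprism (V=8, E=16, F=10) along a 4-gon: merge 4 vertices and 4 edges, delete both glued faces → V=18, E=33, F=17.
Attach a pentagonal prism (V=10, E=15, F=7) along a 4-gon: merge 4 vertices and 4 edges, delete both glued faces → V=24, E=44, F=22.
Check: V − E + F = 24 − 44 + 22 = 2.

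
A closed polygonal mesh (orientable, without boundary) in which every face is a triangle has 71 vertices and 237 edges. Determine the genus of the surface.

Every face is a triangle and each edge borders two faces, so 3F = 2·237, giving F = 158.
χ = V − E + F = 71 − 237 + 158 = -8.
For a closed orientable surface χ = 2 − 2g, so g = (2 − (-8))/2 = 5.

5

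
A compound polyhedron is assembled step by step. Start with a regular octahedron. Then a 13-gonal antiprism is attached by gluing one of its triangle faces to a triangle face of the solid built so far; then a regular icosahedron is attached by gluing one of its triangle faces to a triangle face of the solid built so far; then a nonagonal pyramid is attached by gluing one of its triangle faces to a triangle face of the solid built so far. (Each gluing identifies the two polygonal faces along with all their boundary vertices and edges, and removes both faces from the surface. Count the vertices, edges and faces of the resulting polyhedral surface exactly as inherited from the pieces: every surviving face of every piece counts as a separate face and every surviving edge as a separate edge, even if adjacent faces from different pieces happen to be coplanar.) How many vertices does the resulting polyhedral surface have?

A regular octahedron: V=6, E=12, F=8.
Attach a 13-gonal antiprism (V=26, E=52, F=28) along a 3-gon: merge 3 vertices and 3 edges, delete both glued faces → V=29, E=61, F=34.
Attach a regular icosahedron (V=12, E=30, F=20) along a 3-gon: merge 3 vertices and 3 edges, delete both glued faces → V=38, E=88, F=52.
Attach a nonagonal pyramid (V=10, E=18, F=10) along a 3-gon: merge 3 vertices and 3 edges, delete both glued faces → V=45, E=103, F=60.
Check: V − E + F = 45 − 103 + 60 = 2.

45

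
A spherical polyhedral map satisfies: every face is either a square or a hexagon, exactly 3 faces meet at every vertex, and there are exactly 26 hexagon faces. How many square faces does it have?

Let x be the number of squares; then F = 26 + x.
Edge–face incidences: 2E = 6·26 + 4·x = 156 + 4x.
Every vertex has degree 3, so 3V = 2E.
Euler: V − E + F = 2 ⇒ (2E)/3 − E + (26 + x) = 2.
Multiply by 6: 2·(2E) − 3·(2E) + 6·(26 + x) = 12, i.e. 156 + 6x − (156 + 4x) = 12.
Collecting terms: 2x = 12, so x = 6.
Then 2E = 156 + 4·6 = 180, so E = 90, V = 2E/3 = 60, F = 26 + 6 = 32.

6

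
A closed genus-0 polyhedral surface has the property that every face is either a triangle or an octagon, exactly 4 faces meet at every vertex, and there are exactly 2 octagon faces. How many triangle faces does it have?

Let x be the number of triangles; then F = 2 + x.
Edge–face incidences: 2E = 8·2 + 3·x = 16 + 3x.
Every vertex has degree 4, so 4V = 2E.
Euler: V − E + F = 2 ⇒ (2E)/4 − E + (2 + x) = 2.
Multiply by 8: 2·(2E) − 4·(2E) + 8·(2 + x) = 16, i.e. 16 + 8x − 2·(16 + 3x) = 16.
Collecting terms: 2x − 16 = 16, so 2x = 32, so x = 16.
Then 2E = 16 + 3·16 = 64, so E = 32, V = 2E/4 = 16, F = 2 + 16 = 18.

16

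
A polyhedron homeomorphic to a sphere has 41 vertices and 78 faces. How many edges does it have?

Here V − E + F = 2.
E = V + F − (2) = 41 + 78 − (2) = 117.

117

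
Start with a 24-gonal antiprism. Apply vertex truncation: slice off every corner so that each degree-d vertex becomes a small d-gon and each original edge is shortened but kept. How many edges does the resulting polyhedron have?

288

The base solid has V = 48, E = 96, F = 50.
Truncation replaces each original edge-end by a new vertex, so V′ = 2E = 192.
Each original edge survives, and each old vertex of degree d contributes d new edges; summing degrees gives Σd = 2E, so E′ = E + 2E = 3E = 288.
Each original face survives and each original vertex becomes one new face: F′ = F + V = 98.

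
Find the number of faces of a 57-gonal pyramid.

A pyramid on an n-gon base has one n-gon and n triangles: V = 57 + 1 = 58, E = 2·57 = 114, F = 57 + 1 = 58.

58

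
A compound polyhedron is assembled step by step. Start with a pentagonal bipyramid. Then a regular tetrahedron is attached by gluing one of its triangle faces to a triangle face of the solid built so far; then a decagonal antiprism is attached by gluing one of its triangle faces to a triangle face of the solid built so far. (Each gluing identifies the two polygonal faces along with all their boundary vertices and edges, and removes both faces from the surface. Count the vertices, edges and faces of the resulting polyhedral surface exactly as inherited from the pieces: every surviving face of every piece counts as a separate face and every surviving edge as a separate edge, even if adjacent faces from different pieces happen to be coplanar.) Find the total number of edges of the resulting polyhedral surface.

A pentagonal bipyramid: V=7, E=15, F=10.
Attach a regular tetrahedron (V=4, E=6, F=4) along a 3-gon: merge 3 vertices and 3 edges, delete both glued faces → V=8, E=18, F=12.
Attach a decagonal antiprism (V=20, E=40, F=22) along a 3-gon: merge 3 vertices and 3 edges, delete both glued faces → V=25, E=55, F=32.
Check: V − E + F = 25 − 55 + 32 = 2.

55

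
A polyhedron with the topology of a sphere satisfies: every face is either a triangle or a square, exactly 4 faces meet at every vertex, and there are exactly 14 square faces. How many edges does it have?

Let x be the number of triangles; then F = 14 + x.
Edge–face incidences: 2E = 4·14 + 3·x = 56 + 3x.
Every vertex has degree 4, so 4V = 2E.
Euler: V − E + F = 2 ⇒ (2E)/4 − E + (14 + x) = 2.
Multiply by 8: 2·(2E) − 4·(2E) + 8·(14 + x) = 16, i.e. 112 + 8x − 2·(56 + 3x) = 16.
Collecting terms: 2x = 16, so x = 8.
Then 2E = 56 + 3·8 = 80, so E = 40, V = 2E/4 = 20, F = 14 + 8 = 22.

40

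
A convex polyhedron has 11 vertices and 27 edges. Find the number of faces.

18

Here V − E + F = 2.
F = 2 − V + E = 2 − 11 + 27 = 18.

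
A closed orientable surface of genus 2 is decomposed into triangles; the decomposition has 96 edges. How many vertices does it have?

χ = 2 − 2·2 = -2, and every face is a triangle so 3F = 2E.
F = 2E/3 = 64. Then V = -2 + E − F = -2 + 96 − 64 = 30.

30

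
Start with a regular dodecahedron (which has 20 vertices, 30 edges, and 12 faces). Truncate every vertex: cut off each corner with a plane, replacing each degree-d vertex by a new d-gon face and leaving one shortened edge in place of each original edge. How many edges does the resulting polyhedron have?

90

Truncation replaces each original edge-end by a new vertex, so V′ = 2E = 60.
Each original edge survives, and each old vertex of degree d contributes d new edges; summing degrees gives Σd = 2E, so E′ = E + 2E = 3E = 90.
Each original face survives and each original vertex becomes one new face: F′ = F + V = 32.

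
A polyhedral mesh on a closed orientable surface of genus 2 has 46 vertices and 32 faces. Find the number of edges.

For a closed orientable surface of genus 2, χ = 2 − 2·2 = -2.
E = V + F − (-2) = 46 + 32 − (-2) = 80.

80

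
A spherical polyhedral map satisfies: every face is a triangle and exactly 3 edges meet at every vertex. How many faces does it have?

4

Each face has 3 edges and each edge borders two faces, so 2E = 3F.
Each vertex has degree 3, so 3V = 2E and hence V = 3F/3.
Euler: V − E + F = 2 ⇒ (3F/3) − (3F/2) + F = 2.
Multiply by 6: (6 − 9 + 6)F = 12, i.e. 3F = 12.
So F = 4, E = 3·4/2 = 6, V = 3·4/3 = 4.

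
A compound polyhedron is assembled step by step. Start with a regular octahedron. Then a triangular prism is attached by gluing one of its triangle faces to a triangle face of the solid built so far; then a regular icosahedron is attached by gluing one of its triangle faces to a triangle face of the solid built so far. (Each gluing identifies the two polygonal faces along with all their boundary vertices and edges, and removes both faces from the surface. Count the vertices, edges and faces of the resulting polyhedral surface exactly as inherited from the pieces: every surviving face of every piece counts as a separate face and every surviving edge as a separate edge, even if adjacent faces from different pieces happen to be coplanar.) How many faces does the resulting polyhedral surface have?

A regular octahedron: V=6, E=12, F=8.
Attach a triangular prism (V=6, E=9, F=5) along a 3-gon: merge 3 vertices and 3 edges, delete both glued faces → V=9, E=18, F=11.
Attach a regular icosahedron (V=12, E=30, F=20) along a 3-gon: merge 3 vertices and 3 edges, delete both glued faces → V=18, E=45, F=29.
Check: V − E + F = 18 − 45 + 29 = 2.

29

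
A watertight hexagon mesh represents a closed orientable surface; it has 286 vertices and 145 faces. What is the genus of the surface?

Every face is a hexagon, so 2E = 6·145 = 870, giving E = 435.
χ = V − E + F = 286 − 435 + 145 = -4.
For a closed orientable surface χ = 2 − 2g, so g = (2 − (-4))/2 = 3.

3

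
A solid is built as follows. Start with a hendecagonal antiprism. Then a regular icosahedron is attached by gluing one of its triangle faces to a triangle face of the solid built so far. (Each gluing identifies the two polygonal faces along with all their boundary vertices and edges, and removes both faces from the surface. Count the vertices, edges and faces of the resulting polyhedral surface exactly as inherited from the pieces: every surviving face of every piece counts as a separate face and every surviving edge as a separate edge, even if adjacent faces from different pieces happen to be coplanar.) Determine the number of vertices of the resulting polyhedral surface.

31

A hendecagonal antiprism: V=22, E=44, F=24.
Attach a regular icosahedron (V=12, E=30, F=20) along a 3-gon: merge 3 vertices and 3 edges, delete both glued faces → V=31, E=71, F=42.
Check: V − E + F = 31 − 71 + 42 = 2.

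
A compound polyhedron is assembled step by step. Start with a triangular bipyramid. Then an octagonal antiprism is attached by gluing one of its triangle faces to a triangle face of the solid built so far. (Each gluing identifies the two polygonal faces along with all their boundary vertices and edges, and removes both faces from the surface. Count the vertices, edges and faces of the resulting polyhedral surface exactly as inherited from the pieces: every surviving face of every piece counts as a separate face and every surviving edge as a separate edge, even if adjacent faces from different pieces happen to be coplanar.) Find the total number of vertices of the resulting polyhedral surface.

A triangular bipyramid: V=5, E=9, F=6.
Attach an octagonal antiprism (V=16, E=32, F=18) along a 3-gon: merge 3 vertices and 3 edges, delete both glued faces → V=18, E=38, F=22.
Check: V − E + F = 18 − 38 + 22 = 2.

18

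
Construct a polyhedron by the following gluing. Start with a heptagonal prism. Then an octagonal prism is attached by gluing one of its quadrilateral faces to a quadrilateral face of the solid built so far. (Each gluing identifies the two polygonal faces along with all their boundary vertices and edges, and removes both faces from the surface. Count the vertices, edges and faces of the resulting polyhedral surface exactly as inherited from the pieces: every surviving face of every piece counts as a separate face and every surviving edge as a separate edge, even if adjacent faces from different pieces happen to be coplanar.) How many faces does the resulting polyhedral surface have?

A heptagonal prism: V=14, E=21, F=9.
Attach an octagonal prism (V=16, E=24, F=10) along a 4-gon: merge 4 vertices and 4 edges, delete both glued faces → V=26, E=41, F=17.
Check: V − E + F = 26 − 41 + 17 = 2.

17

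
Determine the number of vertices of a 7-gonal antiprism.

14

An antiprism on an n-gon has two n-gon caps and 2n triangles: V = 2·7 = 14, E = 4·7 = 28, F = 2·7 + 2 = 16.
Check: V − E + F = 14 − 28 + 16 = 2.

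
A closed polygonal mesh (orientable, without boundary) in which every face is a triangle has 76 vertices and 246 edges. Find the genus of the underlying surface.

Every face is a triangle and each edge borders two faces, so 3F = 2·246, giving F = 164.
χ = V − E + F = 76 − 246 + 164 = -6.
For a closed orientable surface χ = 2 − 2g, so g = (2 − (-6))/2 = 4.

4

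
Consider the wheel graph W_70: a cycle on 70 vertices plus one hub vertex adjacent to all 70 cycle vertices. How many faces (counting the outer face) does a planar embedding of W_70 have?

71

W_70 has V = 70 + 1 = 71 vertices and E = 2·70 = 140 edges.
By Euler's formula F = 2 − V + E = 2 − 71 + 140 = 71.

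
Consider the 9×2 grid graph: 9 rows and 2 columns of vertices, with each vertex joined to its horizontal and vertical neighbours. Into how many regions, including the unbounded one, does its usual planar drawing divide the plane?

9

The grid has V = 9·2 = 18 vertices and E = 9·1 + 2·8 = 25 edges.
F = 2 − V + E = 2 − 18 + 25 = 9.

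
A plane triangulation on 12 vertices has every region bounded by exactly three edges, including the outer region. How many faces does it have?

In a plane triangulation 3F = 2E and V − E + F = 2, so F = 2V − 4 = 2·12 − 4 = 20.

20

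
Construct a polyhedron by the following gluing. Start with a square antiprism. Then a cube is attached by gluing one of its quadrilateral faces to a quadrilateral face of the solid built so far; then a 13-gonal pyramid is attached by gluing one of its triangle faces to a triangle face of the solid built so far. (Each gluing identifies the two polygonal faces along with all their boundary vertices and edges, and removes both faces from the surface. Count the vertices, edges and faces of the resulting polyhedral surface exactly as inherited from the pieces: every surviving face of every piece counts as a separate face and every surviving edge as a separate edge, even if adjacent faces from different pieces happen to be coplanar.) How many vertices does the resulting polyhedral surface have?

23

A square antiprism: V=8, E=16, F=10.
Attach a cube (V=8, E=12, F=6) along a 4-gon: merge 4 vertices and 4 edges, delete both glued faces → V=12, E=24, F=14.
Attach a 13-gonal pyramid (V=14, E=26, F=14) along a 3-gon: merge 3 vertices and 3 edges, delete both glued faces → V=23, E=47, F=26.
Check: V − E + F = 23 − 47 + 26 = 2.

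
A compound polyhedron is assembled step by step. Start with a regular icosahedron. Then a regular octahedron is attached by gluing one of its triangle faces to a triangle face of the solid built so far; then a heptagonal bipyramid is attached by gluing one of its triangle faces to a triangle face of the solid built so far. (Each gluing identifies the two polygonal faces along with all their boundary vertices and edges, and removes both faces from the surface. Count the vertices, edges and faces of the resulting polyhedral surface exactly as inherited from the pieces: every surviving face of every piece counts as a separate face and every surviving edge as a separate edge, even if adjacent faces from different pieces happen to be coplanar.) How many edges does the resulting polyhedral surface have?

57

A regular icosahedron: V=12, E=30, F=20.
Attach a regular octahedron (V=6, E=12, F=8) along a 3-gon: merge 3 vertices and 3 edges, delete both glued faces → V=15, E=39, F=26.
Attach a heptagonal bipyramid (V=9, E=21, F=14) along a 3-gon: merge 3 vertices and 3 edges, delete both glued faces → V=21, E=57, F=38.
Check: V − E + F = 21 − 57 + 38 = 2.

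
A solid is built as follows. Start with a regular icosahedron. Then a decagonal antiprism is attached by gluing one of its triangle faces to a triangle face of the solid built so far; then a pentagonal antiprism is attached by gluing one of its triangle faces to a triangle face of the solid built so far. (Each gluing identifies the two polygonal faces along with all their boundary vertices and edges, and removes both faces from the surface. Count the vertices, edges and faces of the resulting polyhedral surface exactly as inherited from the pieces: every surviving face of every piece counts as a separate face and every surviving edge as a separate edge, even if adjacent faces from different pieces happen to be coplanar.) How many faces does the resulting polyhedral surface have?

A regular icosahedron: V=12, E=30, F=20.
Attach a decagonal antiprism (V=20, E=40, F=22) along a 3-gon: merge 3 vertices and 3 edges, delete both glued faces → V=29, E=67, F=40.
Attach a pentagonal antiprism (V=10, E=20, F=12) along a 3-gon: merge 3 vertices and 3 edges, delete both glued faces → V=36, E=84, F=50.
Check: V − E + F = 36 − 84 + 50 = 2.

50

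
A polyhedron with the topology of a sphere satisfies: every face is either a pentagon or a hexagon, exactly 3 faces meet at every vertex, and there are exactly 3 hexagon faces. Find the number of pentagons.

12

Let x be the number of pentagons; then F = 3 + x.
Edge–face incidences: 2E = 6·3 + 5·x = 18 + 5x.
Every vertex has degree 3, so 3V = 2E.
Euler: V − E + F = 2 ⇒ (2E)/3 − E + (3 + x) = 2.
Multiply by 6: 2·(2E) − 3·(2E) + 6·(3 + x) = 12, i.e. 18 + 6x − (18 + 5x) = 12.
Collecting terms: x = 12.
Then 2E = 18 + 5·12 = 78, so E = 39, V = 2E/3 = 26, F = 3 + 12 = 15.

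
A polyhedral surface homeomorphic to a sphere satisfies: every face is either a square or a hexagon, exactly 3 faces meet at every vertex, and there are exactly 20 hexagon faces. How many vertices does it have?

48

Let x be the number of squares; then F = 20 + x.
Edge–face incidences: 2E = 6·20 + 4·x = 120 + 4x.
Every vertex has degree 3, so 3V = 2E.
Euler: V − E + F = 2 ⇒ (2E)/3 − E + (20 + x) = 2.
Multiply by 6: 2·(2E) − 3·(2E) + 6·(20 + x) = 12, i.e. 120 + 6x − (120 + 4x) = 12.
Collecting terms: 2x = 12, so x = 6.
Then 2E = 120 + 4·6 = 144, so E = 72, V = 2E/3 = 48, F = 20 + 6 = 26.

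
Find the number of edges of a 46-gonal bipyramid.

138

A bipyramid over an n-gon has 2n triangular faces and n + 2 vertices: V = 46 + 2 = 48, E = 3·46 = 138, F = 2·46 = 92.
Check: V − E + F = 48 − 138 + 92 = 2.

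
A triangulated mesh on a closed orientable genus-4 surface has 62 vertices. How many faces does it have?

136

χ = 2 − 2·4 = -6, and every face is a triangle so 3F = 2E.
V − E + F = -6 with E = 3F/2 gives 62 − (3/2 − 1)·F = -6, so F = 136 and E = 204.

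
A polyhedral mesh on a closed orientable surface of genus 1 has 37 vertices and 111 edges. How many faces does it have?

For a closed orientable surface of genus 1, χ = 2 − 2·1 = 0.
F = 0 − V + E = 0 − 37 + 111 = 74.

74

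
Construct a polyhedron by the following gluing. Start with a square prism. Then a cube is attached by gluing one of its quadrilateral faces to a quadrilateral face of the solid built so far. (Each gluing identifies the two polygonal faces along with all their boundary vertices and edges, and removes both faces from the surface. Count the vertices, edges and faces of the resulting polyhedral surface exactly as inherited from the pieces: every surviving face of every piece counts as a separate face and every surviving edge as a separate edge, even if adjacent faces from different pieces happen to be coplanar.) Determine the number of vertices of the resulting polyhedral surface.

A square prism: V=8, E=12, F=6.
Attach a cube (V=8, E=12, F=6) along a 4-gon: merge 4 vertices and 4 edges, delete both glued faces → V=12, E=20, F=10.
Check: V − E + F = 12 − 20 + 10 = 2.

12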